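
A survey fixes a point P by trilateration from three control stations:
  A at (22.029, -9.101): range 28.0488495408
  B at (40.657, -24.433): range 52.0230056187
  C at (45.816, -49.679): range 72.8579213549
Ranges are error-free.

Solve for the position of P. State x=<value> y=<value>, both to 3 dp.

x=-2.093 y=5.211

eq1: (x − 22.029)² + (y + 9.101)² = 28.0488495408²
eq2: (x − 40.657)² + (y + 24.433)² = 52.0230056187²
eq3: (x − 45.816)² + (y + 49.679)² = 72.8579213549²
eq1−eq3, eq1−eq2 (x²,y² cancel):
  47.574·x − 81.156·y = -522.534889
  37.256·x − 30.664·y = -237.797057
det = 47.574·-30.664 − -81.156·37.256 = 1564.738800
x = (-522.534889·-30.664 − -81.156·-237.797057) / 1564.738800 = -2.093415
y = (47.574·-237.797057 − -522.534889·37.256) / 1564.738800 = 5.211479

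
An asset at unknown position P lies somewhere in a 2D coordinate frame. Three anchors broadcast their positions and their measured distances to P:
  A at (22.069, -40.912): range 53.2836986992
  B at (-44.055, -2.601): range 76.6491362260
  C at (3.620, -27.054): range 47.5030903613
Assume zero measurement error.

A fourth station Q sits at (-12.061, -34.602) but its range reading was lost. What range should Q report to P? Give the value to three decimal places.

63.322

eq1: (x − 22.069)² + (y + 40.912)² = 53.2836986992²
eq2: (x + 44.055)² + (y + 2.601)² = 76.6491362260²
eq3: (x − 3.620)² + (y + 27.054)² = 47.5030903613²
eq2−eq1, eq2−eq3 (x²,y² cancel):
  132.248·x − 76.622·y = 3249.161816
  95.350·x − 48.906·y = 2415.961580
det = 132.248·-48.906 − -76.622·95.350 = 838.187012
x = (3249.161816·-48.906 − -76.622·2415.961580) / 838.187012 = 31.272616
y = (132.248·2415.961580 − 3249.161816·95.350) / 838.187012 = 11.570816
|P − Q| = √((31.272616 − -12.061)² + (11.570816 − -34.602)²) = 63.322439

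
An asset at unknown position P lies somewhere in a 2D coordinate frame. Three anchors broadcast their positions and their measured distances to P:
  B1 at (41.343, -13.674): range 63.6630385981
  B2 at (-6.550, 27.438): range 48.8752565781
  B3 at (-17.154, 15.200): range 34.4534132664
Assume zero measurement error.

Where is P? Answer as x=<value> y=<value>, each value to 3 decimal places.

eq1: (x − 41.343)² + (y + 13.674)² = 63.6630385981²
eq2: (x + 6.550)² + (y − 27.438)² = 48.8752565781²
eq3: (x + 17.154)² + (y − 15.200)² = 34.4534132664²
eq2−eq3, eq2−eq1 (x²,y² cancel):
  -21.208·x − 24.476·y = 931.306392
  95.786·x − 82.224·y = -563.716197
det = -21.208·-82.224 − -24.476·95.786 = 4088.264728
x = (931.306392·-82.224 − -24.476·-563.716197) / 4088.264728 = -22.105529
y = (-21.208·-563.716197 − 931.306392·95.786) / 4088.264728 = -18.895748

x=-22.106 y=-18.896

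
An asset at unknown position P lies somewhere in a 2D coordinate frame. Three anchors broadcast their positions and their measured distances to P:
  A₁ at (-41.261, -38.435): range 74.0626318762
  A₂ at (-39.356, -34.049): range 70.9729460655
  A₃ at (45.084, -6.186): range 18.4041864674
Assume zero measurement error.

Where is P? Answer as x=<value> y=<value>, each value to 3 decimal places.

x=29.096 y=-15.302

eq1: (x + 41.261)² + (y + 38.435)² = 74.0626318762²
eq2: (x + 39.356)² + (y + 34.049)² = 70.9729460655²
eq3: (x − 45.084)² + (y + 6.186)² = 18.4041864674²
eq3−eq2, eq3−eq1 (x²,y² cancel):
  -168.880·x − 55.726·y = -4061.049509
  -172.690·x − 64.498·y = -4037.673667
det = -168.880·-64.498 − -55.726·-172.690 = 1269.099300
x = (-4061.049509·-64.498 − -55.726·-4037.673667) / 1269.099300 = 29.096359
y = (-168.880·-4037.673667 − -4061.049509·-172.690) / 1269.099300 = -15.302436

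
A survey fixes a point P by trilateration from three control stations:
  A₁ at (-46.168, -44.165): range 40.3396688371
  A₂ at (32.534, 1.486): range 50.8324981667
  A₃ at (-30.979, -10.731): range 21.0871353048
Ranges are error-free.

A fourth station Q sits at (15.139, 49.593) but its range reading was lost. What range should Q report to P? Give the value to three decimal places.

76.357

eq1: (x + 46.168)² + (y + 44.165)² = 40.3396688371²
eq2: (x − 32.534)² + (y − 1.486)² = 50.8324981667²
eq3: (x + 30.979)² + (y + 10.731)² = 21.0871353048²
eq3−eq2, eq3−eq1 (x²,y² cancel):
  127.026·x + 24.434·y = -2153.459045
  -30.378·x − 66.868·y = 1824.557040
det = 127.026·-66.868 − 24.434·-30.378 = -7751.718516
x = (-2153.459045·-66.868 − 24.434·1824.557040) / -7751.718516 = -12.825062
y = (127.026·1824.557040 − -2153.459045·-30.378) / -7751.718516 = -21.459552
|P − Q| = √((-12.825062 − 15.139)² + (-21.459552 − 49.593)²) = 76.357409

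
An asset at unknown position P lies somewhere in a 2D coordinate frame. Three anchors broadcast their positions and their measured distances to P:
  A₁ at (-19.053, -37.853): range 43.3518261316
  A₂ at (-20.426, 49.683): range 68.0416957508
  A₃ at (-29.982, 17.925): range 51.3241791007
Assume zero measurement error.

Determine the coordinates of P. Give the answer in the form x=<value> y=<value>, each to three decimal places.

x=13.544 y=-9.272

eq1: (x + 19.053)² + (y + 37.853)² = 43.3518261316²
eq2: (x + 20.426)² + (y − 49.683)² = 68.0416957508²
eq3: (x + 29.982)² + (y − 17.925)² = 51.3241791007²
eq2−eq1, eq2−eq3 (x²,y² cancel):
  2.746·x − 175.072·y = 1660.535985
  -19.112·x − 63.516·y = 330.104984
det = 2.746·-63.516 − -175.072·-19.112 = -3520.391000
x = (1660.535985·-63.516 − -175.072·330.104984) / -3520.391000 = 13.543514
y = (2.746·330.104984 − 1660.535985·-19.112) / -3520.391000 = -9.272445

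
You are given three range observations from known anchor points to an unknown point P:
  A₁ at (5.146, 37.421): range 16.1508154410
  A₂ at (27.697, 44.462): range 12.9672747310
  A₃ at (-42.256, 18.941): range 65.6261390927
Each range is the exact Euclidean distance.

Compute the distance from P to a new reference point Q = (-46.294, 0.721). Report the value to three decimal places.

eq1: (x − 5.146)² + (y − 37.421)² = 16.1508154410²
eq2: (x − 27.697)² + (y − 44.462)² = 12.9672747310²
eq3: (x + 42.256)² + (y − 18.941)² = 65.6261390927²
eq2−eq1, eq2−eq3 (x²,y² cancel):
  -45.102·x − 14.082·y = -1409.879321
  -139.906·x − 51.042·y = -4738.302154
det = -45.102·-51.042 − -14.082·-139.906 = 331.939992
x = (-1409.879321·-51.042 − -14.082·-4738.302154) / 331.939992 = 15.780832
y = (-45.102·-4738.302154 − -1409.879321·-139.906) / 331.939992 = 49.576212
|P − Q| = √((15.780832 − -46.294)² + (49.576212 − 0.721)²) = 78.994408

78.994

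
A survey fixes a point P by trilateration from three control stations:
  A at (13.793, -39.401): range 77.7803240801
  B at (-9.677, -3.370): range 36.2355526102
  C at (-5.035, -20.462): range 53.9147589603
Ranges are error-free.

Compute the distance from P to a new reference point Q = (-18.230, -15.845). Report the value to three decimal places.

eq1: (x − 13.793)² + (y + 39.401)² = 77.7803240801²
eq2: (x + 9.677)² + (y + 3.370)² = 36.2355526102²
eq3: (x + 5.035)² + (y + 20.462)² = 53.9147589603²
eq2−eq3, eq2−eq1 (x²,y² cancel):
  9.284·x − 34.184·y = -1254.742521
  46.940·x − 72.062·y = -3099.079120
det = 9.284·-72.062 − -34.184·46.940 = 935.573352
x = (-1254.742521·-72.062 − -34.184·-3099.079120) / 935.573352 = -16.588400
y = (9.284·-3099.079120 − -1254.742521·46.940) / 935.573352 = 32.200322
|P − Q| = √((-16.588400 − -18.230)² + (32.200322 − -15.845)²) = 48.073359

48.073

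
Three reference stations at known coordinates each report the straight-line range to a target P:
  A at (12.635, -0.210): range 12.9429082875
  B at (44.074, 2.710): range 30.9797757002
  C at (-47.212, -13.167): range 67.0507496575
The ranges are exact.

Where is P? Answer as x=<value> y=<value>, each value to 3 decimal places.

eq1: (x − 12.635)² + (y + 0.210)² = 12.9429082875²
eq2: (x − 44.074)² + (y − 2.710)² = 30.9797757002²
eq3: (x + 47.212)² + (y + 13.167)² = 67.0507496575²
eq3−eq2, eq3−eq1 (x²,y² cancel):
  182.572·x + 31.754·y = 3083.575270
  119.694·x + 25.914·y = 2085.628647
det = 182.572·25.914 − 31.754·119.694 = 930.407532
x = (3083.575270·25.914 − 31.754·2085.628647) / 930.407532 = 14.704006
y = (182.572·2085.628647 − 3083.575270·119.694) / 930.407532 = 12.566466

x=14.704 y=12.566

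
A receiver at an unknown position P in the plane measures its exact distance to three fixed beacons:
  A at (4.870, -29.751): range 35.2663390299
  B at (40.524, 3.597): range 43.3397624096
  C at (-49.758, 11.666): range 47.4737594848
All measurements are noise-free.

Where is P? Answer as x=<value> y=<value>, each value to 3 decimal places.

eq1: (x − 4.870)² + (y + 29.751)² = 35.2663390299²
eq2: (x − 40.524)² + (y − 3.597)² = 43.3397624096²
eq3: (x + 49.758)² + (y − 11.666)² = 47.4737594848²
eq2−eq1, eq2−eq3 (x²,y² cancel):
  -71.308·x − 66.696·y = -111.673747
  -180.564·x + 16.138·y = 581.398301
det = -71.308·16.138 − -66.696·-180.564 = -13193.665048
x = (-111.673747·16.138 − -66.696·581.398301) / -13193.665048 = -2.802462
y = (-71.308·581.398301 − -111.673747·-180.564) / -13193.665048 = 4.670621

x=-2.802 y=4.671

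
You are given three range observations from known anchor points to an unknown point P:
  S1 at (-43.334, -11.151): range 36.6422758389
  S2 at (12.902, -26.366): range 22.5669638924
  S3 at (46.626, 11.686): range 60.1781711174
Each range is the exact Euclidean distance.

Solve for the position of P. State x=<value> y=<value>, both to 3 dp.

eq1: (x + 43.334)² + (y + 11.151)² = 36.6422758389²
eq2: (x − 12.902)² + (y + 26.366)² = 22.5669638924²
eq3: (x − 46.626)² + (y − 11.686)² = 60.1781711174²
eq2−eq3, eq2−eq1 (x²,y² cancel):
  67.448·x + 76.104·y = -1663.225508
  -112.472·x + 30.430·y = 307.164278
det = 67.448·30.430 − 76.104·-112.472 = 10612.011728
x = (-1663.225508·30.430 − 76.104·307.164278) / 10612.011728 = -6.972135
y = (67.448·307.164278 − -1663.225508·-112.472) / 10612.011728 = -15.675509

x=-6.972 y=-15.676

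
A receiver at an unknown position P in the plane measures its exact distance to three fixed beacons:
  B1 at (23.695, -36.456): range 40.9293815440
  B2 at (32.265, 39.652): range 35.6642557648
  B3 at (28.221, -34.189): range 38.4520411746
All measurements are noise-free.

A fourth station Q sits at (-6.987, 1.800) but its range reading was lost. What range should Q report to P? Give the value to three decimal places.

34.930

eq1: (x − 23.695)² + (y + 36.456)² = 40.9293815440²
eq2: (x − 32.265)² + (y − 39.652)² = 35.6642557648²
eq3: (x − 28.221)² + (y + 34.189)² = 38.4520411746²
eq3−eq2, eq3−eq1 (x²,y² cancel):
  8.088·x + 147.682·y = 854.619098
  -9.052·x − 4.534·y = -271.474404
det = 8.088·-4.534 − 147.682·-9.052 = 1300.146472
x = (854.619098·-4.534 − 147.682·-271.474404) / 1300.146472 = 27.856123
y = (8.088·-271.474404 − 854.619098·-9.052) / 1300.146472 = 4.261310
|P − Q| = √((27.856123 − -6.987)² + (4.261310 − 1.800)²) = 34.929948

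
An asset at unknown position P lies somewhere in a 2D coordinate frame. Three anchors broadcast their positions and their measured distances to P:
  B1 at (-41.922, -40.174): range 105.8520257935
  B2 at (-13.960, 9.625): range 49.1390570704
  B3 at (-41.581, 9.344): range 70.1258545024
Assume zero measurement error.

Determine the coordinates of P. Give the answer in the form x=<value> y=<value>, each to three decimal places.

eq1: (x + 41.922)² + (y + 40.174)² = 105.8520257935²
eq2: (x + 13.960)² + (y − 9.625)² = 49.1390570704²
eq3: (x + 41.581)² + (y − 9.344)² = 70.1258545024²
eq3−eq2, eq3−eq1 (x²,y² cancel):
  55.242·x + 0.562·y = 974.220868
  -0.682·x − 99.036·y = -4731.901432
det = 55.242·-99.036 − 0.562·-0.682 = -5470.563428
x = (974.220868·-99.036 − 0.562·-4731.901432) / -5470.563428 = 17.150630
y = (55.242·-4731.901432 − 974.220868·-0.682) / -5470.563428 = 47.661504

x=17.151 y=47.662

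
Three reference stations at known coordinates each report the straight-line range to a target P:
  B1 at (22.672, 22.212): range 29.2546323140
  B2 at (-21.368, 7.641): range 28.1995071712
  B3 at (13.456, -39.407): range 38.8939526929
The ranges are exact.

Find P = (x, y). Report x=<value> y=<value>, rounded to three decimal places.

eq1: (x − 22.672)² + (y − 22.212)² = 29.2546323140²
eq2: (x + 21.368)² + (y − 7.641)² = 28.1995071712²
eq3: (x − 13.456)² + (y + 39.407)² = 38.8939526929²
eq2−eq3, eq2−eq1 (x²,y² cancel):
  69.648·x − 94.096·y = 501.471929
  88.080·x + 29.142·y = 431.794916
det = 69.648·29.142 − -94.096·88.080 = 10317.657696
x = (501.471929·29.142 − -94.096·431.794916) / 10317.657696 = 5.354323
y = (69.648·431.794916 − 501.471929·88.080) / 10317.657696 = -1.366201

x=5.354 y=-1.366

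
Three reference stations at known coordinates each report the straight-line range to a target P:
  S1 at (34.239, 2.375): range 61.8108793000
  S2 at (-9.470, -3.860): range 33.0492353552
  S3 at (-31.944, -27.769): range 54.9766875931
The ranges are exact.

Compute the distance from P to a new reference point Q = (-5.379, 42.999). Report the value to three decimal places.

23.974

eq1: (x − 34.239)² + (y − 2.375)² = 61.8108793000²
eq2: (x + 9.470)² + (y + 3.860)² = 33.0492353552²
eq3: (x + 31.944)² + (y + 27.769)² = 54.9766875931²
eq2−eq3, eq2−eq1 (x²,y² cancel):
  -44.948·x − 47.818·y = -243.228224
  87.418·x + 12.470·y = -1654.963596
det = -44.948·12.470 − -47.818·87.418 = 3619.652364
x = (-243.228224·12.470 − -47.818·-1654.963596) / 3619.652364 = -22.701104
y = (-44.948·-1654.963596 − -243.228224·87.418) / 3619.652364 = 26.425142
|P − Q| = √((-22.701104 − -5.379)² + (26.425142 − 42.999)²) = 23.973904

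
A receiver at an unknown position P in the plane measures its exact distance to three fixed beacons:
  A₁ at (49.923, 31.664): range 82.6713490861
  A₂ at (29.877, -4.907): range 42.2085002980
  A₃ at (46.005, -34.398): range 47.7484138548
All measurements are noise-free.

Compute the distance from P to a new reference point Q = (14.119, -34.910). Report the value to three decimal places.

15.967

eq1: (x − 49.923)² + (y − 31.664)² = 82.6713490861²
eq2: (x − 29.877)² + (y + 4.907)² = 42.2085002980²
eq3: (x − 46.005)² + (y + 34.398)² = 47.7484138548²
eq1−eq3, eq1−eq2 (x²,y² cancel):
  -7.836·x − 132.124·y = 4359.408538
  -40.092·x − 73.142·y = 2474.793415
det = -7.836·-73.142 − -132.124·-40.092 = -4723.974696
x = (4359.408538·-73.142 − -132.124·2474.793415) / -4723.974696 = -1.719684
y = (-7.836·2474.793415 − 4359.408538·-40.092) / -4723.974696 = -32.892836
|P − Q| = √((-1.719684 − 14.119)² + (-32.892836 − -34.910)²) = 15.966618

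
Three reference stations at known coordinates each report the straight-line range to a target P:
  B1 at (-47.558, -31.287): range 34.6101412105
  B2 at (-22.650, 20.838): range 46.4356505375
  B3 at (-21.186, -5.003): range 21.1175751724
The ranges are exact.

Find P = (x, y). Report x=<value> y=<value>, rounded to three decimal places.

x=-13.580 y=-24.703

eq1: (x + 47.558)² + (y + 31.287)² = 34.6101412105²
eq2: (x + 22.650)² + (y − 20.838)² = 46.4356505375²
eq3: (x + 21.186)² + (y + 5.003)² = 21.1175751724²
eq1−eq3, eq1−eq2 (x²,y² cancel):
  52.744·x + 52.568·y = -2014.853235
  49.816·x + 104.250·y = -3251.802755
det = 52.744·104.250 − 52.568·49.816 = 2879.834512
x = (-2014.853235·104.250 − 52.568·-3251.802755) / 2879.834512 = -13.579837
y = (52.744·-3251.802755 − -2014.853235·49.816) / 2879.834512 = -24.703210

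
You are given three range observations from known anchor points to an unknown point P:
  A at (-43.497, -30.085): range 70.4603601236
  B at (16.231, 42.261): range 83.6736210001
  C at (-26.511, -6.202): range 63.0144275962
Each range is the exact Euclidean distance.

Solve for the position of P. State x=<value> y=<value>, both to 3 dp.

eq1: (x + 43.497)² + (y + 30.085)² = 70.4603601236²
eq2: (x − 16.231)² + (y − 42.261)² = 83.6736210001²
eq3: (x + 26.511)² + (y + 6.202)² = 63.0144275962²
eq3−eq2, eq3−eq1 (x²,y² cancel):
  85.484·x + 96.926·y = -1722.317209
  -33.972·x − 47.766·y = 1061.954046
det = 85.484·-47.766 − 96.926·-33.972 = -790.458672
x = (-1722.317209·-47.766 − 96.926·1061.954046) / -790.458672 = 26.140208
y = (85.484·1061.954046 − -1722.317209·-33.972) / -790.458672 = -40.823791

x=26.140 y=-40.824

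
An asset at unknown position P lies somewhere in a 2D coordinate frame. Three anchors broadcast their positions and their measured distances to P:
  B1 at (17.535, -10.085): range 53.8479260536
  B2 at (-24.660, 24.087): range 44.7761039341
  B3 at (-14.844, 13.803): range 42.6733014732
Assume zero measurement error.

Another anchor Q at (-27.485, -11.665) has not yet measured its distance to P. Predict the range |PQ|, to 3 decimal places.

eq1: (x − 17.535)² + (y + 10.085)² = 53.8479260536²
eq2: (x + 24.660)² + (y − 24.087)² = 44.7761039341²
eq3: (x + 14.844)² + (y − 13.803)² = 42.6733014732²
eq1−eq2, eq1−eq3 (x²,y² cancel):
  -84.390·x + 68.344·y = 1673.815376
  -64.758·x + 47.776·y = 1080.272177
det = -84.390·47.776 − 68.344·-64.758 = 394.004112
x = (1673.815376·47.776 − 68.344·1080.272177) / 394.004112 = 15.578725
y = (-84.390·1080.272177 − 1673.815376·-64.758) / 394.004112 = 43.727379
|P − Q| = √((15.578725 − -27.485)² + (43.727379 − -11.665)²) = 70.162669

70.163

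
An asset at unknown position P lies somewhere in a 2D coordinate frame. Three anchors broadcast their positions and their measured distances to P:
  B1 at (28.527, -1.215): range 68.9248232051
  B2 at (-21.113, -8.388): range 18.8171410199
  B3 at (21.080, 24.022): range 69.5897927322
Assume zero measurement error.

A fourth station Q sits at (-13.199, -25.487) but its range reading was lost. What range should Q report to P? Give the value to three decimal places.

eq1: (x − 28.527)² + (y + 1.215)² = 68.9248232051²
eq2: (x + 21.113)² + (y + 8.388)² = 18.8171410199²
eq3: (x − 21.080)² + (y − 24.022)² = 69.5897927322²
eq3−eq2, eq3−eq1 (x²,y² cancel):
  -84.386·x − 64.820·y = 3983.348885
  14.894·x − 50.474·y = -114.048931
det = -84.386·-50.474 − -64.820·14.894 = 5224.728044
x = (3983.348885·-50.474 − -64.820·-114.048931) / 5224.728044 = -39.896470
y = (-84.386·-114.048931 − 3983.348885·14.894) / 5224.728044 = -9.513197
|P − Q| = √((-39.896470 − -13.199)² + (-9.513197 − -25.487)²) = 31.111369

31.111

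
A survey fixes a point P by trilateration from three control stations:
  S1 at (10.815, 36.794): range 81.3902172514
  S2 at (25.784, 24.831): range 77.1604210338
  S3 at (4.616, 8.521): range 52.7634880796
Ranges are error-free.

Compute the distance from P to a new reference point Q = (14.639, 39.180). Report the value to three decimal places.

84.948

eq1: (x − 10.815)² + (y − 36.794)² = 81.3902172514²
eq2: (x − 25.784)² + (y − 24.831)² = 77.1604210338²
eq3: (x − 4.616)² + (y − 8.521)² = 52.7634880796²
eq3−eq2, eq3−eq1 (x²,y² cancel):
  42.336·x + 32.620·y = -1982.266580
  12.398·x + 56.546·y = -2463.534026
det = 42.336·56.546 − 32.620·12.398 = 1989.508696
x = (-1982.266580·56.546 − 32.620·-2463.534026) / 1989.508696 = -15.948041
y = (42.336·-2463.534026 − -1982.266580·12.398) / 1989.508696 = -40.070212
|P − Q| = √((-15.948041 − 14.639)² + (-40.070212 − 39.180)²) = 84.948003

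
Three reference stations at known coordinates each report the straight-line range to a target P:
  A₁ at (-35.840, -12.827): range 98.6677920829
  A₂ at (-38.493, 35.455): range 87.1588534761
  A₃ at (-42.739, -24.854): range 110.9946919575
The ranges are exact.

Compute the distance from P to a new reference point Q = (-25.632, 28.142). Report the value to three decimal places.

eq1: (x + 35.840)² + (y + 12.827)² = 98.6677920829²
eq2: (x + 38.493)² + (y − 35.455)² = 87.1588534761²
eq3: (x + 42.739)² + (y + 24.854)² = 110.9946919575²
eq3−eq2, eq3−eq1 (x²,y² cancel):
  8.492·x + 120.618·y = 5017.580540
  13.798·x + 24.054·y = 1589.182540
det = 8.492·24.054 − 120.618·13.798 = -1460.020596
x = (5017.580540·24.054 − 120.618·1589.182540) / -1460.020596 = 48.623381
y = (8.492·1589.182540 − 5017.580540·13.798) / -1460.020596 = 38.175652
|P − Q| = √((48.623381 − -25.632)² + (38.175652 − 28.142)²) = 74.930206

74.930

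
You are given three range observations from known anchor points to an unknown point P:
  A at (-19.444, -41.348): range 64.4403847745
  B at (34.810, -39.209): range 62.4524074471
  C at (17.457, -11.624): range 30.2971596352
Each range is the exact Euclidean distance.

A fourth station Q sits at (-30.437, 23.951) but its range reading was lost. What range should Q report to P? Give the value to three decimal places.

38.798

eq1: (x + 19.444)² + (y + 41.348)² = 64.4403847745²
eq2: (x − 34.810)² + (y + 39.209)² = 62.4524074471²
eq3: (x − 17.457)² + (y + 11.624)² = 30.2971596352²
eq3−eq1, eq3−eq2 (x²,y² cancel):
  -73.802·x − 59.448·y = -1586.783293
  34.706·x − 55.170·y = -673.167758
det = -73.802·-55.170 − -59.448·34.706 = 6134.858628
x = (-1586.783293·-55.170 − -59.448·-673.167758) / 6134.858628 = 7.746610
y = (-73.802·-673.167758 − -1586.783293·34.706) / 6134.858628 = 17.074889
|P − Q| = √((7.746610 − -30.437)² + (17.074889 − 23.951)²) = 38.797796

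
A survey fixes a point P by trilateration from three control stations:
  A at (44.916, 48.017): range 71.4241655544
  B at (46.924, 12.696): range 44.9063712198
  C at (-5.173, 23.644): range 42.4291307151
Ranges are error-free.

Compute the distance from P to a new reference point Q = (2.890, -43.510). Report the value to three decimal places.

eq1: (x − 44.916)² + (y − 48.017)² = 71.4241655544²
eq2: (x − 46.924)² + (y − 12.696)² = 44.9063712198²
eq3: (x + 5.173)² + (y − 23.644)² = 42.4291307151²
eq3−eq2, eq3−eq1 (x²,y² cancel):
  104.194·x − 21.896·y = 1560.900484
  100.178·x + 48.746·y = 436.100388
det = 104.194·48.746 − -21.896·100.178 = 7272.538212
x = (1560.900484·48.746 − -21.896·436.100388) / 7272.538212 = 11.775326
y = (104.194·436.100388 − 1560.900484·100.178) / 7272.538212 = -15.253113
|P − Q| = √((11.775326 − 2.890)² + (-15.253113 − -43.510)²) = 29.620950

29.621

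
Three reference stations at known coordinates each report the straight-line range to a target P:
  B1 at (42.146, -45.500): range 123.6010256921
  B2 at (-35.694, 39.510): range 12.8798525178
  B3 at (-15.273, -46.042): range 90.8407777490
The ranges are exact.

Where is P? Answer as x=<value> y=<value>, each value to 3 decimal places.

x=-48.533 y=38.491

eq1: (x − 42.146)² + (y + 45.500)² = 123.6010256921²
eq2: (x + 35.694)² + (y − 39.510)² = 12.8798525178²
eq3: (x + 15.273)² + (y + 46.042)² = 90.8407777490²
eq1−eq2, eq1−eq3 (x²,y² cancel):
  -155.680·x + 170.020·y = 14099.889371
  -114.838·x − 1.084·y = 5531.761627
det = -155.680·-1.084 − 170.020·-114.838 = 19693.513880
x = (14099.889371·-1.084 − 170.020·5531.761627) / 19693.513880 = -48.533461
y = (-155.680·5531.761627 − 14099.889371·-114.838) / 19693.513880 = 38.490767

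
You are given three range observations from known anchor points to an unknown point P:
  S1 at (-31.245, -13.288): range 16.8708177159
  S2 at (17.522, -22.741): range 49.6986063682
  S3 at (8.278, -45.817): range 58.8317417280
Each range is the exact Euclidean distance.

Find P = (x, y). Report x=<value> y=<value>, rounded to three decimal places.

eq1: (x + 31.245)² + (y + 13.288)² = 16.8708177159²
eq2: (x − 17.522)² + (y + 22.741)² = 49.6986063682²
eq3: (x − 8.278)² + (y + 45.817)² = 58.8317417280²
eq1−eq2, eq1−eq3 (x²,y² cancel):
  97.534·x − 18.906·y = -2513.974389
  79.046·x − 65.058·y = -2161.647540
det = 97.534·-65.058 − -18.906·79.046 = -4850.923296
x = (-2513.974389·-65.058 − -18.906·-2161.647540) / -4850.923296 = -25.291275
y = (97.534·-2161.647540 − -2513.974389·79.046) / -4850.923296 = 2.497362

x=-25.291 y=2.497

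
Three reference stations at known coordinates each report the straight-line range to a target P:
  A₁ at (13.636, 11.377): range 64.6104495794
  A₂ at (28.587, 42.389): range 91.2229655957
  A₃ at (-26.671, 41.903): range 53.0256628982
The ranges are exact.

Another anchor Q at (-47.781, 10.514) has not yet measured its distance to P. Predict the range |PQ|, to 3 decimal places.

eq1: (x − 13.636)² + (y − 11.377)² = 64.6104495794²
eq2: (x − 28.587)² + (y − 42.389)² = 91.2229655957²
eq3: (x + 26.671)² + (y − 41.903)² = 53.0256628982²
eq1−eq3, eq1−eq2 (x²,y² cancel):
  -80.614·x + 61.052·y = 3514.616294
  29.902·x + 62.024·y = -1848.451992
det = -80.614·62.024 − 61.052·29.902 = -6825.579640
x = (3514.616294·62.024 − 61.052·-1848.451992) / -6825.579640 = -48.470939
y = (-80.614·-1848.451992 − 3514.616294·29.902) / -6825.579640 = -6.434187
|P − Q| = √((-48.470939 − -47.781)² + (-6.434187 − 10.514)²) = 16.962224

16.962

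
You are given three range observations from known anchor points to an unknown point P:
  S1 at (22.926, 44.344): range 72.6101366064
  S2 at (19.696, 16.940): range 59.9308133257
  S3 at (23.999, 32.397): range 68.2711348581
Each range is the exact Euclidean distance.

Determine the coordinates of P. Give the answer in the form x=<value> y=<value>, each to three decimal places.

x=-39.428 y=7.139

eq1: (x − 22.926)² + (y − 44.344)² = 72.6101366064²
eq2: (x − 19.696)² + (y − 16.940)² = 59.9308133257²
eq3: (x − 23.999)² + (y − 32.397)² = 68.2711348581²
eq3−eq1, eq3−eq2 (x²,y² cancel):
  -2.146·x + 23.894·y = 255.190119
  -8.606·x − 30.914·y = 118.623875
det = -2.146·-30.914 − 23.894·-8.606 = 271.973208
x = (255.190119·-30.914 − 23.894·118.623875) / 271.973208 = -39.427951
y = (-2.146·118.623875 − 255.190119·-8.606) / 271.973208 = 7.138936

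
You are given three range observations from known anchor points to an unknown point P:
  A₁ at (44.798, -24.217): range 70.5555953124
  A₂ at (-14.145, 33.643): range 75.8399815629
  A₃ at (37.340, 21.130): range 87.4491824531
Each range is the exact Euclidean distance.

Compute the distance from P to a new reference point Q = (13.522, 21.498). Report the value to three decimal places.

eq1: (x − 44.798)² + (y + 24.217)² = 70.5555953124²
eq2: (x + 14.145)² + (y − 33.643)² = 75.8399815629²
eq3: (x − 37.340)² + (y − 21.130)² = 87.4491824531²
eq2−eq1, eq2−eq3 (x²,y² cancel):
  117.886·x − 115.720·y = 2035.002193
  102.970·x − 25.026·y = -1386.836682
det = 117.886·-25.026 − -115.720·102.970 = 8965.473364
x = (2035.002193·-25.026 − -115.720·-1386.836682) / 8965.473364 = -23.580763
y = (117.886·-1386.836682 − 2035.002193·102.970) / 8965.473364 = -41.607709
|P − Q| = √((-23.580763 − 13.522)² + (-41.607709 − 21.498)²) = 73.204819

73.205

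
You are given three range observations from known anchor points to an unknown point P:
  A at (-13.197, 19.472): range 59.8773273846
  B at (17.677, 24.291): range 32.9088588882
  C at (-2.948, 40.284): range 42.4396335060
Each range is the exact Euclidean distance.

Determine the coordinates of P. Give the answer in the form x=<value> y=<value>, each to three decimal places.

eq1: (x + 13.197)² + (y − 19.472)² = 59.8773273846²
eq2: (x − 17.677)² + (y − 24.291)² = 32.9088588882²
eq3: (x + 2.948)² + (y − 40.284)² = 42.4396335060²
eq1−eq2, eq1−eq3 (x²,y² cancel):
  61.748·x + 9.638·y = 2851.510758
  20.498·x + 41.624·y = 2862.343610
det = 61.748·41.624 − 9.638·20.498 = 2372.639028
x = (2851.510758·41.624 − 9.638·2862.343610) / 2372.639028 = 38.397757
y = (61.748·2862.343610 − 2851.510758·20.498) / 2372.639028 = 49.857447

x=38.398 y=49.857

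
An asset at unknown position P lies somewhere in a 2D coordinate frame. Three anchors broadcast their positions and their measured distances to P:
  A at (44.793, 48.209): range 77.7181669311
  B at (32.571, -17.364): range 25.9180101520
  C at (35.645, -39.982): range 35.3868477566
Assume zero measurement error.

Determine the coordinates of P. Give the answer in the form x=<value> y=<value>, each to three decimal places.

eq1: (x − 44.793)² + (y − 48.209)² = 77.7181669311²
eq2: (x − 32.571)² + (y + 17.364)² = 25.9180101520²
eq3: (x − 35.645)² + (y + 39.982)² = 35.3868477566²
eq2−eq1, eq2−eq3 (x²,y² cancel):
  24.444·x + 131.146·y = -2400.228228
  6.148·x − 45.236·y = 926.262068
det = 24.444·-45.236 − 131.146·6.148 = -1912.034392
x = (-2400.228228·-45.236 − 131.146·926.262068) / -1912.034392 = 6.746134
y = (24.444·926.262068 − -2400.228228·6.148) / -1912.034392 = -19.559352

x=6.746 y=-19.559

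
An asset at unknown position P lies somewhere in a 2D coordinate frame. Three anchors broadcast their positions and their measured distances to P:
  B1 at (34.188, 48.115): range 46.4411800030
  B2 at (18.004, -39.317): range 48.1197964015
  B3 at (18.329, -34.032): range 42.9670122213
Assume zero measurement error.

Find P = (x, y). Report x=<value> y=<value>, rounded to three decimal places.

eq1: (x − 34.188)² + (y − 48.115)² = 46.4411800030²
eq2: (x − 18.004)² + (y + 39.317)² = 48.1197964015²
eq3: (x − 18.329)² + (y + 34.032)² = 42.9670122213²
eq3−eq1, eq3−eq2 (x²,y² cancel):
  31.718·x + 164.294·y = 1679.124243
  -0.650·x − 10.570·y = -93.509426
det = 31.718·-10.570 − 164.294·-0.650 = -228.468160
x = (1679.124243·-10.570 − 164.294·-93.509426) / -228.468160 = 10.440429
y = (31.718·-93.509426 − 1679.124243·-0.650) / -228.468160 = 8.204650

x=10.440 y=8.205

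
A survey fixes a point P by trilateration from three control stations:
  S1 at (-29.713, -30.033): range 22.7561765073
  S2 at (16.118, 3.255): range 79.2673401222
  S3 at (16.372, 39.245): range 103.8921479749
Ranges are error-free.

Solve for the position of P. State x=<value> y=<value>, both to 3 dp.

eq1: (x + 29.713)² + (y + 30.033)² = 22.7561765073²
eq2: (x − 16.118)² + (y − 3.255)² = 79.2673401222²
eq3: (x − 16.372)² + (y − 39.245)² = 103.8921479749²
eq2−eq1, eq2−eq3 (x²,y² cancel):
  -91.662·x − 66.576·y = 7279.926150
  0.508·x + 71.980·y = -2972.439741
det = -91.662·71.980 − -66.576·0.508 = -6564.010152
x = (7279.926150·71.980 − -66.576·-2972.439741) / -6564.010152 = -49.682424
y = (-91.662·-2972.439741 − 7279.926150·0.508) / -6564.010152 = -40.944722

x=-49.682 y=-40.945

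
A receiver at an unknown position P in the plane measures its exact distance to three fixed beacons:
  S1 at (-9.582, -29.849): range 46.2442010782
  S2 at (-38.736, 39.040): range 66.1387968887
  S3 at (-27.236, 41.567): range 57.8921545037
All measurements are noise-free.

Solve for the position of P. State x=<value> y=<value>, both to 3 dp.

eq1: (x + 9.582)² + (y + 29.849)² = 46.2442010782²
eq2: (x + 38.736)² + (y − 39.040)² = 66.1387968887²
eq3: (x + 27.236)² + (y − 41.567)² = 57.8921545037²
eq1−eq2, eq1−eq3 (x²,y² cancel):
  -58.308·x + 137.778·y = -193.992550
  -35.308·x + 142.832·y = 273.862240
det = -58.308·142.832 − 137.778·-35.308 = -3463.582632
x = (-193.992550·142.832 − 137.778·273.862240) / -3463.582632 = 18.893886
y = (-58.308·273.862240 − -193.992550·-35.308) / -3463.582632 = 6.587932

x=18.894 y=6.588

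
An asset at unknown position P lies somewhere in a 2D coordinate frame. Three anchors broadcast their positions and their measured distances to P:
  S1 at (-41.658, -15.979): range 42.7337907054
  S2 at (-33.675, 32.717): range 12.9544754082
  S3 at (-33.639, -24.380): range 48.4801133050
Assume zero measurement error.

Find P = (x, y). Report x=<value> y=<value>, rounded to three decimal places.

eq1: (x + 41.658)² + (y + 15.979)² = 42.7337907054²
eq2: (x + 33.675)² + (y − 32.717)² = 12.9544754082²
eq3: (x + 33.639)² + (y + 24.380)² = 48.4801133050²
eq3−eq2, eq3−eq1 (x²,y² cancel):
  -0.072·x + 114.194·y = 2660.943946
  -16.038·x + 16.802·y = 788.895202
det = -0.072·16.802 − 114.194·-16.038 = 1830.233628
x = (2660.943946·16.802 − 114.194·788.895202) / 1830.233628 = -24.793512
y = (-0.072·788.895202 − 2660.943946·-16.038) / 1830.233628 = 23.286327

x=-24.794 y=23.286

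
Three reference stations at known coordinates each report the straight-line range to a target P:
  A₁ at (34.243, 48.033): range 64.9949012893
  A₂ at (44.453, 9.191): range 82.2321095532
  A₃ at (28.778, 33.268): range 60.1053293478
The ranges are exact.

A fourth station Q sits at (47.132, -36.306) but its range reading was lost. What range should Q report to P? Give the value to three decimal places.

eq1: (x − 34.243)² + (y − 48.033)² = 64.9949012893²
eq2: (x − 44.453)² + (y − 9.191)² = 82.2321095532²
eq3: (x − 28.778)² + (y − 33.268)² = 60.1053293478²
eq3−eq2, eq3−eq1 (x²,y² cancel):
  31.350·x − 48.154·y = -3023.858644
  10.930·x + 29.530·y = 933.132452
det = 31.350·29.530 − -48.154·10.930 = 1452.088720
x = (-3023.858644·29.530 − -48.154·933.132452) / 1452.088720 = -30.549432
y = (31.350·933.132452 − -3023.858644·10.930) / 1452.088720 = 42.906798
|P − Q| = √((-30.549432 − 47.132)² + (42.906798 − -36.306)²) = 110.946258

110.946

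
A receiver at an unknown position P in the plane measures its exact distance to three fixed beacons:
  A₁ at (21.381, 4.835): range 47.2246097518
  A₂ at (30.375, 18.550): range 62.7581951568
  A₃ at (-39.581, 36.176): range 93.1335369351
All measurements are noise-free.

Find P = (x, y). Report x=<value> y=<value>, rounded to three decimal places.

x=11.909 y=-41.430

eq1: (x − 21.381)² + (y − 4.835)² = 47.2246097518²
eq2: (x − 30.375)² + (y − 18.550)² = 62.7581951568²
eq3: (x + 39.581)² + (y − 36.176)² = 93.1335369351²
eq3−eq1, eq3−eq2 (x²,y² cancel):
  121.924·x − 62.682·y = 4048.857785
  139.912·x − 35.252·y = 3126.649231
det = 121.924·-35.252 − -62.682·139.912 = 4471.899136
x = (4048.857785·-35.252 − -62.682·3126.649231) / 4471.899136 = 11.908652
y = (121.924·3126.649231 − 4048.857785·139.912) / 4471.899136 = -41.429872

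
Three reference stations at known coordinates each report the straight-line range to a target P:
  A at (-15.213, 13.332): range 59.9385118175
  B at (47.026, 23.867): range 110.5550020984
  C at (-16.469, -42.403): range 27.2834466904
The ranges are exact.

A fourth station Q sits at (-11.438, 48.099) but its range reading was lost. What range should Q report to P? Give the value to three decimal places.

eq1: (x + 15.213)² + (y − 13.332)² = 59.9385118175²
eq2: (x − 47.026)² + (y − 23.867)² = 110.5550020984²
eq3: (x + 16.469)² + (y + 42.403)² = 27.2834466904²
eq3−eq1, eq3−eq2 (x²,y² cancel):
  2.512·x + 111.470·y = -4508.303513
  126.990·x + 132.540·y = -10766.186031
det = 2.512·132.540 − 111.470·126.990 = -13822.634820
x = (-4508.303513·132.540 − 111.470·-10766.186031) / -13822.634820 = -43.593441
y = (2.512·-10766.186031 − -4508.303513·126.990) / -13822.634820 = -39.461710
|P − Q| = √((-43.593441 − -11.438)² + (-39.461710 − 48.099)²) = 93.278348

93.278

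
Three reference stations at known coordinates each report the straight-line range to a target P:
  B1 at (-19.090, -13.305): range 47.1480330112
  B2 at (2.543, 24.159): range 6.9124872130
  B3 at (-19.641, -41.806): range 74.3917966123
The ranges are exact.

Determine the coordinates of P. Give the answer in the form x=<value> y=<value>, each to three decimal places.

eq1: (x + 19.090)² + (y + 13.305)² = 47.1480330112²
eq2: (x − 2.543)² + (y − 24.159)² = 6.9124872130²
eq3: (x + 19.641)² + (y + 41.806)² = 74.3917966123²
eq3−eq2, eq3−eq1 (x²,y² cancel):
  44.368·x + 131.930·y = 3942.970537
  1.102·x + 57.002·y = 1719.142994
det = 44.368·57.002 − 131.930·1.102 = 2383.677876
x = (3942.970537·57.002 − 131.930·1719.142994) / 2383.677876 = -0.859734
y = (44.368·1719.142994 − 3942.970537·1.102) / 2383.677876 = 30.175966

x=-0.860 y=30.176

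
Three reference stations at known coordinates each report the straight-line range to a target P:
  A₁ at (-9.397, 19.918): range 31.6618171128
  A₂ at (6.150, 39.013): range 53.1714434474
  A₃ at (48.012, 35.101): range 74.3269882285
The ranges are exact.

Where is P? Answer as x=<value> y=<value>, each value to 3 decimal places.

x=-9.696 y=-11.742

eq1: (x + 9.397)² + (y − 19.918)² = 31.6618171128²
eq2: (x − 6.150)² + (y − 39.013)² = 53.1714434474²
eq3: (x − 48.012)² + (y − 35.101)² = 74.3269882285²
eq2−eq3, eq2−eq1 (x²,y² cancel):
  83.724·x − 7.824·y = -719.903105
  -31.094·x − 38.190·y = 749.925399
det = 83.724·-38.190 − -7.824·-31.094 = -3440.699016
x = (-719.903105·-38.190 − -7.824·749.925399) / -3440.699016 = -9.695854
y = (83.724·749.925399 − -719.903105·-31.094) / -3440.699016 = -11.742407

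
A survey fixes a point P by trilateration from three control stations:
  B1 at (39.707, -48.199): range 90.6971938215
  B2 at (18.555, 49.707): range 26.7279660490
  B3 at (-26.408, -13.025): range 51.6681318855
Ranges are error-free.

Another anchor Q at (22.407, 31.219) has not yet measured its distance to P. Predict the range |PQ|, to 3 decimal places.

24.271

eq1: (x − 39.707)² + (y + 48.199)² = 90.6971938215²
eq2: (x − 18.555)² + (y − 49.707)² = 26.7279660490²
eq3: (x + 26.408)² + (y + 13.025)² = 51.6681318855²
eq2−eq1, eq2−eq3 (x²,y² cancel):
  42.304·x − 195.812·y = -6426.881222
  -89.926·x − 125.464·y = -3903.252468
det = 42.304·-125.464 − -195.812·-89.926 = -22916.218968
x = (-6426.881222·-125.464 − -195.812·-3903.252468) / -22916.218968 = -1.834445
y = (42.304·-3903.252468 − -6426.881222·-89.926) / -22916.218968 = 32.425371
|P − Q| = √((-1.834445 − 22.407)² + (32.425371 − 31.219)²) = 24.271444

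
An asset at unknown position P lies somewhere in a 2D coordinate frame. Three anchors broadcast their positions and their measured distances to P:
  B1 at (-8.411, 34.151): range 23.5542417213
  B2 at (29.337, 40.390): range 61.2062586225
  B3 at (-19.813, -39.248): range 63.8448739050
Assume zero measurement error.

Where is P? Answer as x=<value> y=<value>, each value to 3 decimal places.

eq1: (x + 8.411)² + (y − 34.151)² = 23.5542417213²
eq2: (x − 29.337)² + (y − 40.390)² = 61.2062586225²
eq3: (x + 19.813)² + (y + 39.248)² = 63.8448739050²
eq2−eq3, eq2−eq1 (x²,y² cancel):
  -98.300·x − 159.276·y = -889.013025
  -75.496·x − 12.478·y = 1936.427845
det = -98.300·-12.478 − -159.276·-75.496 = -10798.113496
x = (-889.013025·-12.478 − -159.276·1936.427845) / -10798.113496 = -29.590316
y = (-98.300·1936.427845 − -889.013025·-75.496) / -10798.113496 = 23.843775

x=-29.590 y=23.844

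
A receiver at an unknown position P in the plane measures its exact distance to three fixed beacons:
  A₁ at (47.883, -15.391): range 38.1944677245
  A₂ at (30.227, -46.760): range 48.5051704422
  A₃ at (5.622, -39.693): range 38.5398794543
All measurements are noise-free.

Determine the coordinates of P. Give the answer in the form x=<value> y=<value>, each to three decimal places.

x=12.218 y=-1.722

eq1: (x − 47.883)² + (y + 15.391)² = 38.1944677245²
eq2: (x − 30.227)² + (y + 46.760)² = 48.5051704422²
eq3: (x − 5.622)² + (y + 39.693)² = 38.5398794543²
eq2−eq3, eq2−eq1 (x²,y² cancel):
  -49.210·x + 14.134·y = -625.598745
  35.312·x + 62.738·y = 323.429636
det = -49.210·62.738 − 14.134·35.312 = -3586.436788
x = (-625.598745·62.738 − 14.134·323.429636) / -3586.436788 = 12.218302
y = (-49.210·323.429636 − -625.598745·35.312) / -3586.436788 = -1.721812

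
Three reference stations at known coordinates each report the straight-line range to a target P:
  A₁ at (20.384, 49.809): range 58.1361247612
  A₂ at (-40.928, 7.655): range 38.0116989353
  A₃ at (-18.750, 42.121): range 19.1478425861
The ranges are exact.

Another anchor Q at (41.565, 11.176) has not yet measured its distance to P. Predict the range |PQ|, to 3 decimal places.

eq1: (x − 20.384)² + (y − 49.809)² = 58.1361247612²
eq2: (x + 40.928)² + (y − 7.655)² = 38.0116989353²
eq3: (x + 18.750)² + (y − 42.121)² = 19.1478425861²
eq2−eq1, eq2−eq3 (x²,y² cancel):
  122.624·x + 84.308·y = -772.176018
  44.356·x + 68.932·y = 1470.290312
det = 122.624·68.932 − 84.308·44.356 = 4713.151920
x = (-772.176018·68.932 − 84.308·1470.290312) / 4713.151920 = -37.593711
y = (122.624·1470.290312 − -772.176018·44.356) / 4713.151920 = 45.520179
|P − Q| = √((-37.593711 − 41.565)² + (45.520179 − 11.176)²) = 86.288031

86.288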